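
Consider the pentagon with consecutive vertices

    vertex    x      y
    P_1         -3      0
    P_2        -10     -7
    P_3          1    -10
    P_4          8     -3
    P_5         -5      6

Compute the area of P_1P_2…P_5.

Apply the shoelace formula: 2A = Σ (x_i·y_{i+1} − x_{i+1}·y_i), indices taken mod 5.
Σ = (21) + (107) + (77) + (33) + (18) = 256
Area = |Σ|/2 = 128.

128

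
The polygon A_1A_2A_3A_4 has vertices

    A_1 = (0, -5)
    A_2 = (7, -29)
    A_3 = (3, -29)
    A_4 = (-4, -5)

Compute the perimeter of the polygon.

|A_1A_2| = √((7)² + (-24)²) = √625 = 25
|A_2A_3| = √((-4)² + (0)²) = √16 = 4
|A_3A_4| = √((-7)² + (24)²) = √625 = 25
|A_4A_1| = √((4)² + (0)²) = √16 = 4
Perimeter = 25 + 4 + 25 + 4 = 58.

58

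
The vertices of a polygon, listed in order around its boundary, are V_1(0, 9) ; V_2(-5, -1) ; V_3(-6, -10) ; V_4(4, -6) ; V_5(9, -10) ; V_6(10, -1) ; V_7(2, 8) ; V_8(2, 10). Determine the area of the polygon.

Σ = (45) + (44) + (76) + (14) + (91) + (82) + (4) + (18) = 374
Area = |Σ|/2 = 187.

187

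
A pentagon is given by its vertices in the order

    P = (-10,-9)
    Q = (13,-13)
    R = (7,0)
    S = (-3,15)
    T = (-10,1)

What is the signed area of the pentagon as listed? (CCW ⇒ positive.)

345

Apply the surveyor's formula: 2A = Σ (x_i·y_{i+1} − x_{i+1}·y_i), indices taken mod 5.
Σ = (247) + (91) + (105) + (147) + (100) = 690
Signed area = Σ/2 = 345 (positive ⇒ counter-clockwise traversal).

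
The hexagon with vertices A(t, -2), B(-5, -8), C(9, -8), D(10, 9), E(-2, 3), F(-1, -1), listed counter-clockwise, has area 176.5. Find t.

-5

Write out the shoelace sum; only the two edges meeting at A involve t:
2·Area = [((-1)·(-2) − t·(-1)) + (t·(-8) − (-5)·(-2))] + 326
       = -7·t + 318 = 353
⇒ t = -5.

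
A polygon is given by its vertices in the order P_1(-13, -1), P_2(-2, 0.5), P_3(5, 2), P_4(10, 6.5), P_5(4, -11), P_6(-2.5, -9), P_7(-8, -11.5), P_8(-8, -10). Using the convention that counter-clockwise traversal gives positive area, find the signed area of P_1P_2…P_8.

P_1→P_2: (-13)(0.5) − (-2)(-1) = -8.5
P_2→P_3: (-2)(2) − (5)(0.5) = -6.5
P_3→P_4: (5)(6.5) − (10)(2) = 12.5
P_4→P_5: (10)(-11) − (4)(6.5) = -136
P_5→P_6: (4)(-9) − (-2.5)(-11) = -63.5
P_6→P_7: (-2.5)(-11.5) − (-8)(-9) = -43.25
P_7→P_8: (-8)(-10) − (-8)(-11.5) = -12
P_8→P_1: (-8)(-1) − (-13)(-10) = -122
Σ = -379.25
Signed area = Σ/2 = -189.625 (negative ⇒ clockwise traversal).

-189.625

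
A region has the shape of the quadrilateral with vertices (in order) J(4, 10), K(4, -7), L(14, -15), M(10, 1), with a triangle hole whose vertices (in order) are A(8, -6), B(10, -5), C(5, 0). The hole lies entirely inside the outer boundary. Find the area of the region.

Outer boundary:
Cross-terms: -68, 38, 164, 96  ⇒  Σ = 230
Area = |Σ|/2 = 115.
Hole:
Apply the shoelace (surveyor's) formula: 2A = Σ (x_i·y_{i+1} − x_{i+1}·y_i), indices taken mod 3.
Σ = (20) + (25) + (-30) = 15
Area = |Σ|/2 = 7.5.
Net area = 115 − 7.5 = 107.5.

107.5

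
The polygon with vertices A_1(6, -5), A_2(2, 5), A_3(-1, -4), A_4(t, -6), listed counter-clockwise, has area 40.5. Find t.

-2

Write out the shoelace sum; only the two edges meeting at A_4 involve t:
2·Area = [((-1)·(-6) − t·(-4)) + (t·(-5) − 6·(-6))] + 37
       = -1·t + 79 = 81
⇒ t = -2.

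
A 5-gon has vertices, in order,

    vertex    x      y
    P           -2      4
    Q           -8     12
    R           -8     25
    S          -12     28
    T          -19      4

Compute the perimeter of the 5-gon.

70

|PQ| = √((-6)² + (8)²) = √100 = 10
|QR| = √((0)² + (13)²) = √169 = 13
|RS| = √((-4)² + (3)²) = √25 = 5
|ST| = √((-7)² + (-24)²) = √625 = 25
|TP| = √((17)² + (0)²) = √289 = 17
Perimeter = 10 + 13 + 5 + 25 + 17 = 70.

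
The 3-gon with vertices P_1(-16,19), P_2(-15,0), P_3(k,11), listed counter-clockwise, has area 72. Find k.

-8

Write out the shoelace sum; only the two edges meeting at P_3 involve k:
2·Area = [((-15)·11 − k·0) + (k·19 − (-16)·11)] + 285
       = 19·k + 296 = 144
⇒ k = -8.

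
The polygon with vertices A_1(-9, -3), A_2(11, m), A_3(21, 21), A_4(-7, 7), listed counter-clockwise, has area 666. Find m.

-23

The doubled signed area Σ (x_i y_{i+1} − x_{i+1} y_i) is linear in m.
With m=0 it equals 642; the coefficient of m is -30 (from the two edges through A_2).
So -30·m + 642 = 2·666 = 1332 ⇒ m = -23.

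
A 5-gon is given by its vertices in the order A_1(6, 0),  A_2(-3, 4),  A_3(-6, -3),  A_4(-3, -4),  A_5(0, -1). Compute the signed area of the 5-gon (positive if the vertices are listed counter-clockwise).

Σ = (24) + (33) + (15) + (3) + (6) = 81
Signed area = Σ/2 = 40.5 (positive ⇒ counter-clockwise traversal).

40.5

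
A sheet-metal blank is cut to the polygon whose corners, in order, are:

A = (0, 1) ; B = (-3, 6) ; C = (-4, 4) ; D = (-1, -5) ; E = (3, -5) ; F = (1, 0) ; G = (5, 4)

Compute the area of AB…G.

Apply Gauss's area formula: 2A = Σ (x_i·y_{i+1} − x_{i+1}·y_i), indices taken mod 7.
Σ = (3) + (12) + (24) + (20) + (5) + (4) + (5) = 73
Area = |Σ|/2 = 36.5.

36.5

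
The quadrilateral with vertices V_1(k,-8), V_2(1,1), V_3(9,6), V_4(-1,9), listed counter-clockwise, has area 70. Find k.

Write out the shoelace sum; only the two edges meeting at V_1 involve k:
2·Area = [((-1)·(-8) − k·9) + (k·1 − 1·(-8))] + 84
       = -8·k + 100 = 140
⇒ k = -5.

-5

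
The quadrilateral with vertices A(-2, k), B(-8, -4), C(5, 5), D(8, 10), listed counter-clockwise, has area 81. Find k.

9

Write out the shoelace sum; only the two edges meeting at A involve k:
2·Area = [(8·k − (-2)·10) + ((-2)·(-4) − (-8)·k)] + -10
       = 16·k + 18 = 162
⇒ k = 9.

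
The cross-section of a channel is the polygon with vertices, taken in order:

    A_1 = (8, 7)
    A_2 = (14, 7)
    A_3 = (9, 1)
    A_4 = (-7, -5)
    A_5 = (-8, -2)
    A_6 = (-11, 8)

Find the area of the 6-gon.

191

Apply the surveyor's formula: 2A = Σ (x_i·y_{i+1} − x_{i+1}·y_i), indices taken mod 6.
Σ = (-42) + (-49) + (-38) + (-26) + (-86) + (-141) = -382
Area = |Σ|/2 = 191.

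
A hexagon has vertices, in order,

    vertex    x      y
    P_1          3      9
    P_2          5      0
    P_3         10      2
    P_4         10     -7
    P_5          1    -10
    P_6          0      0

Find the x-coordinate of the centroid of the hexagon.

1011/218

Apply Gauss's area formula. First the cross-terms c_i = x_i·y_{i+1} − x_{i+1}·y_i:
  -45, 10, -90, -93, 0, 0  ⇒  2A = -218, A = -109.
Then Σ (x_i + x_{i+1})·c_i = -3033, so x̄ = -3033 / (6·(-109)) = 1011/218.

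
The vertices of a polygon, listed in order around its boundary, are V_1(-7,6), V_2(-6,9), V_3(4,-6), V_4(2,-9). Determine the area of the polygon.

51

Apply the surveyor's formula: 2A = Σ (x_i·y_{i+1} − x_{i+1}·y_i), indices taken mod 4.
Σ = (-27) + (0) + (-24) + (-51) = -102
Area = |Σ|/2 = 51.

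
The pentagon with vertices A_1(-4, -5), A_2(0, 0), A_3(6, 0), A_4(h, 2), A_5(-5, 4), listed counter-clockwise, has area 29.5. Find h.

-1

The doubled signed area Σ (x_i y_{i+1} − x_{i+1} y_i) is linear in h.
With h=0 it equals 63; the coefficient of h is 4 (from the two edges through A_4).
So 4·h + 63 = 2·29.5 = 59 ⇒ h = -1.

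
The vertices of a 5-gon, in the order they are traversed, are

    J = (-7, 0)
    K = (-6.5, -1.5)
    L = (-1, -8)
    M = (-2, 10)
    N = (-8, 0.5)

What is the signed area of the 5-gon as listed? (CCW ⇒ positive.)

Apply the shoelace (surveyor's) formula: 2A = Σ (x_i·y_{i+1} − x_{i+1}·y_i), indices taken mod 5.
Σ = (10.5) + (50.5) + (-26) + (79) + (3.5) = 117.5
Signed area = Σ/2 = 58.75 (positive ⇒ counter-clockwise traversal).

58.75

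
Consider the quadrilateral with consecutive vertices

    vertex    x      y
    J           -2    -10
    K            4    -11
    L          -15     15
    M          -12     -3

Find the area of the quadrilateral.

Apply the surveyor's formula: 2A = Σ (x_i·y_{i+1} − x_{i+1}·y_i), indices taken mod 4.
Cross-terms: 62, -105, 225, 114  ⇒  Σ = 296
Area = |Σ|/2 = 148.

148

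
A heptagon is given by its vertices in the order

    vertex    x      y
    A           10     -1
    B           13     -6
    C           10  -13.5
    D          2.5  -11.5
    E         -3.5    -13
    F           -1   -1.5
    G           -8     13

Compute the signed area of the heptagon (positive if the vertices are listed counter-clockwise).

-235.625

Σ = (-47) + (-115.5) + (-81.25) + (-72.75) + (-7.75) + (-25) + (-122) = -471.25
Signed area = Σ/2 = -235.625 (negative ⇒ clockwise traversal).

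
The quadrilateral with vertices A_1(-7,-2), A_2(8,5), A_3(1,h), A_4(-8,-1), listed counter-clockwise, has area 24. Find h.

The doubled signed area Σ (x_i y_{i+1} − x_{i+1} y_i) is linear in h.
With h=0 it equals -16; the coefficient of h is 16 (from the two edges through A_3).
So 16·h + -16 = 2·24 = 48 ⇒ h = 4.

4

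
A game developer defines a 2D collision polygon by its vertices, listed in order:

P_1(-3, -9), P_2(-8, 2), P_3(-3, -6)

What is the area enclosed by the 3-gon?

7.5

Apply the shoelace formula: 2A = Σ (x_i·y_{i+1} − x_{i+1}·y_i), indices taken mod 3.
Σ = (-78) + (54) + (9) = -15
Area = |Σ|/2 = 7.5.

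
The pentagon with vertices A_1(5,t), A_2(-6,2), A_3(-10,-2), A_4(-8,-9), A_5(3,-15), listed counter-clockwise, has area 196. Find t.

Write out the shoelace sum; only the two edges meeting at A_1 involve t:
2·Area = [(3·t − 5·(-15)) + (5·2 − (-6)·t)] + 253
       = 9·t + 338 = 392
⇒ t = 6.

6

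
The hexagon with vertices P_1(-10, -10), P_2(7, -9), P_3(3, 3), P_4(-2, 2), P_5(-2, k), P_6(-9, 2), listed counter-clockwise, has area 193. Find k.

Write out the shoelace sum; only the two edges meeting at P_5 involve k:
2·Area = [((-2)·k − (-2)·2) + ((-2)·2 − (-9)·k)] + 330
       = 7·k + 330 = 386
⇒ k = 8.

8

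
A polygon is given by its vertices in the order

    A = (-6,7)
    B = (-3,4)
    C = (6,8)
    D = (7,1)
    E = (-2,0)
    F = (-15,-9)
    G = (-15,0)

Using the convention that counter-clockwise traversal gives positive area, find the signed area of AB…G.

A→B: (-6)(4) − (-3)(7) = -3
B→C: (-3)(8) − (6)(4) = -48
C→D: (6)(1) − (7)(8) = -50
D→E: (7)(0) − (-2)(1) = 2
E→F: (-2)(-9) − (-15)(0) = 18
F→G: (-15)(0) − (-15)(-9) = -135
G→A: (-15)(7) − (-6)(0) = -105
Σ = -321
Signed area = Σ/2 = -160.5 (negative ⇒ clockwise traversal).

-160.5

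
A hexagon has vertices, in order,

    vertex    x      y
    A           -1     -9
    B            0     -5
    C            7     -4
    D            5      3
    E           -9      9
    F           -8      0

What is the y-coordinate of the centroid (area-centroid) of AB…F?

Apply the shoelace formula. First the cross-terms c_i = x_i·y_{i+1} − x_{i+1}·y_i:
  5, 35, 41, 72, 72, 72  ⇒  2A = 297, A = 148.5.
Then Σ (y_i + y_{i+1})·c_i = 438, so ȳ = 438 / (6·148.5) = 146/297.

146/297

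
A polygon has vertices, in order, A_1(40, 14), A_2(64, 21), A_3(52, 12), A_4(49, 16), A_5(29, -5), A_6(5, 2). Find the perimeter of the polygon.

136

|A_1A_2| = √((24)² + (7)²) = √625 = 25
|A_2A_3| = √((-12)² + (-9)²) = √225 = 15
|A_3A_4| = √((-3)² + (4)²) = √25 = 5
|A_4A_5| = √((-20)² + (-21)²) = √841 = 29
|A_5A_6| = √((-24)² + (7)²) = √625 = 25
|A_6A_1| = √((35)² + (12)²) = √1369 = 37
Perimeter = 25 + 15 + 5 + 29 + 25 + 37 = 136.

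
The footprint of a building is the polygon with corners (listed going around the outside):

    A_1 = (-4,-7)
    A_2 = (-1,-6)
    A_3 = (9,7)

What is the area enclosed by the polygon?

Apply the surveyor's formula: 2A = Σ (x_i·y_{i+1} − x_{i+1}·y_i), indices taken mod 3.
Cross-terms: 17, 47, -35  ⇒  Σ = 29
Area = |Σ|/2 = 14.5.

14.5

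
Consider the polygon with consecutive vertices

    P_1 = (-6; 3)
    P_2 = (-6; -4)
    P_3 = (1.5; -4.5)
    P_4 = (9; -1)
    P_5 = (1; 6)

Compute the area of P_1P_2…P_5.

Σ = (42) + (33) + (39) + (55) + (39) = 208
Area = |Σ|/2 = 104.

104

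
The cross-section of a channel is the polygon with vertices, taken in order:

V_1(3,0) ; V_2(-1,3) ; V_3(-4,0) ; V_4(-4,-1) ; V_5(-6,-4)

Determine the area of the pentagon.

23.5

Apply Gauss's area formula: 2A = Σ (x_i·y_{i+1} − x_{i+1}·y_i), indices taken mod 5.
Σ = (9) + (12) + (4) + (10) + (12) = 47
Area = |Σ|/2 = 23.5.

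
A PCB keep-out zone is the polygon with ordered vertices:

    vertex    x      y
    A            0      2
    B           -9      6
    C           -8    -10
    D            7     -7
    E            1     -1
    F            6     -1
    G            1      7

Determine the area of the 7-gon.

Apply Gauss's area formula: 2A = Σ (x_i·y_{i+1} − x_{i+1}·y_i), indices taken mod 7.
Σ = (18) + (138) + (126) + (0) + (5) + (43) + (2) = 332
Area = |Σ|/2 = 166.

166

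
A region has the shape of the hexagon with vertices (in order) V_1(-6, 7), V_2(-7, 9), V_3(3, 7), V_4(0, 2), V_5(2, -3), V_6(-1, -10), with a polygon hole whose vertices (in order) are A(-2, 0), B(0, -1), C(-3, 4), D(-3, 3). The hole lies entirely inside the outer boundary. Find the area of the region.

80.5

Outer boundary:
Cross-terms: -5, -76, 6, -4, -23, -67  ⇒  Σ = -169
Area = |Σ|/2 = 84.5.
Hole:
Apply the surveyor's formula: 2A = Σ (x_i·y_{i+1} − x_{i+1}·y_i), indices taken mod 4.
Cross-terms: 2, -3, 3, 6  ⇒  Σ = 8
Area = |Σ|/2 = 4.
Net area = 84.5 − 4 = 80.5.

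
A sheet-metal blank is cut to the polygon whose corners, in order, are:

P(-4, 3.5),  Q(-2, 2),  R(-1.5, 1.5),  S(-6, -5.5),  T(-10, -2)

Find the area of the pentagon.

P→Q: (-4)(2) − (-2)(3.5) = -1
Q→R: (-2)(1.5) − (-1.5)(2) = 0
R→S: (-1.5)(-5.5) − (-6)(1.5) = 17.25
S→T: (-6)(-2) − (-10)(-5.5) = -43
T→P: (-10)(3.5) − (-4)(-2) = -43
Σ = -69.75
Area = |Σ|/2 = 34.875.

34.875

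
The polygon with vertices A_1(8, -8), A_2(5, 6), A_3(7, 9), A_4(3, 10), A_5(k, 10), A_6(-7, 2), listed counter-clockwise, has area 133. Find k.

1

Write out the shoelace sum; only the two edges meeting at A_5 involve k:
2·Area = [(3·10 − k·10) + (k·2 − (-7)·10)] + 174
       = -8·k + 274 = 266
⇒ k = 1.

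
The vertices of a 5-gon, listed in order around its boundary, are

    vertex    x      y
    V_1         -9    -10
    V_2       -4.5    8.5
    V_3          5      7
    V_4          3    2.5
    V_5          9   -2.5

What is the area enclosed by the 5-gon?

Apply the shoelace formula: 2A = Σ (x_i·y_{i+1} − x_{i+1}·y_i), indices taken mod 5.
V_1→V_2: (-9)(8.5) − (-4.5)(-10) = -121.5
V_2→V_3: (-4.5)(7) − (5)(8.5) = -74
V_3→V_4: (5)(2.5) − (3)(7) = -8.5
V_4→V_5: (3)(-2.5) − (9)(2.5) = -30
V_5→V_1: (9)(-10) − (-9)(-2.5) = -112.5
Σ = -346.5
Area = |Σ|/2 = 173.25.

173.25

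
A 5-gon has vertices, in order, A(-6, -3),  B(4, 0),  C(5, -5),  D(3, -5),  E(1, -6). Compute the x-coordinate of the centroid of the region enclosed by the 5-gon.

Apply the shoelace (surveyor's) formula. First the cross-terms c_i = x_i·y_{i+1} − x_{i+1}·y_i:
  12, -20, -10, -13, -39  ⇒  2A = -70, A = -35.
Then Σ (x_i + x_{i+1})·c_i = -141, so x̄ = -141 / (6·(-35)) = 47/70.

47/70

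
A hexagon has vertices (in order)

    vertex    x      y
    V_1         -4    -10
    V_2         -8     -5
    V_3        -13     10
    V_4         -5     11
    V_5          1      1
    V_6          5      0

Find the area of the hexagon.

Apply the shoelace formula: 2A = Σ (x_i·y_{i+1} − x_{i+1}·y_i), indices taken mod 6.
Σ = (-60) + (-145) + (-93) + (-16) + (-5) + (-50) = -369
Area = |Σ|/2 = 184.5.

184.5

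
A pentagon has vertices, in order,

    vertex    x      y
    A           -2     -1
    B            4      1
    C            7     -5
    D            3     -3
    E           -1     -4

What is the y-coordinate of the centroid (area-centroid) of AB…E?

Apply the shoelace formula. First the cross-terms c_i = x_i·y_{i+1} − x_{i+1}·y_i:
  2, -27, -6, -15, -7  ⇒  2A = -53, A = -26.5.
Then Σ (y_i + y_{i+1})·c_i = 296, so ȳ = 296 / (6·(-26.5)) = -296/159.

-296/159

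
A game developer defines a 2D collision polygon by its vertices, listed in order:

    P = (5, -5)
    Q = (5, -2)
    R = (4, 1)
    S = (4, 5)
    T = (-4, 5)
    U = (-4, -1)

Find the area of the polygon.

P→Q: (5)(-2) − (5)(-5) = 15
Q→R: (5)(1) − (4)(-2) = 13
R→S: (4)(5) − (4)(1) = 16
S→T: (4)(5) − (-4)(5) = 40
T→U: (-4)(-1) − (-4)(5) = 24
U→P: (-4)(-5) − (5)(-1) = 25
Σ = 133
Area = |Σ|/2 = 66.5.

66.5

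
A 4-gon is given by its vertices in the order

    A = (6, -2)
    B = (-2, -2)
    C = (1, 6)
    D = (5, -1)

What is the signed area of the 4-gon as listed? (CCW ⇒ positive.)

Apply the surveyor's formula: 2A = Σ (x_i·y_{i+1} − x_{i+1}·y_i), indices taken mod 4.
Σ = (-16) + (-10) + (-31) + (-4) = -61
Signed area = Σ/2 = -30.5 (negative ⇒ clockwise traversal).

-30.5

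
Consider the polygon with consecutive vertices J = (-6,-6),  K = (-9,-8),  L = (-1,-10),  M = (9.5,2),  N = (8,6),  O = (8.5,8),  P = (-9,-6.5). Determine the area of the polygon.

127.375

Apply Gauss's area formula: 2A = Σ (x_i·y_{i+1} − x_{i+1}·y_i), indices taken mod 7.
Cross-terms: -6, 82, 93, 41, 13, 16.75, 15  ⇒  Σ = 254.75
Area = |Σ|/2 = 127.375.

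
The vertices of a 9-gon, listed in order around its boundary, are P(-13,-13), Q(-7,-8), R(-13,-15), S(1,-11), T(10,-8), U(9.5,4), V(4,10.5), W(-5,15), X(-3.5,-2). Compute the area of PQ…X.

334.125

Apply the surveyor's formula: 2A = Σ (x_i·y_{i+1} − x_{i+1}·y_i), indices taken mod 9.
P→Q: (-13)(-8) − (-7)(-13) = 13
Q→R: (-7)(-15) − (-13)(-8) = 1
R→S: (-13)(-11) − (1)(-15) = 158
S→T: (1)(-8) − (10)(-11) = 102
T→U: (10)(4) − (9.5)(-8) = 116
U→V: (9.5)(10.5) − (4)(4) = 83.75
V→W: (4)(15) − (-5)(10.5) = 112.5
W→X: (-5)(-2) − (-3.5)(15) = 62.5
X→P: (-3.5)(-13) − (-13)(-2) = 19.5
Σ = 668.25
Area = |Σ|/2 = 334.125.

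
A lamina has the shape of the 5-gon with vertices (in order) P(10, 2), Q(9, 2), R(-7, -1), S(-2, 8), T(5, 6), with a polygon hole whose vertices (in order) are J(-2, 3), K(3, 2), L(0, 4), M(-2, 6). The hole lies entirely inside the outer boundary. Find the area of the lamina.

70

Outer boundary:
Apply Gauss's area formula: 2A = Σ (x_i·y_{i+1} − x_{i+1}·y_i), indices taken mod 5.
Σ = (2) + (5) + (-58) + (-52) + (-50) = -153
Area = |Σ|/2 = 76.5.
Hole:
Apply the shoelace (surveyor's) formula: 2A = Σ (x_i·y_{i+1} − x_{i+1}·y_i), indices taken mod 4.
Σ = (-13) + (12) + (8) + (6) = 13
Area = |Σ|/2 = 6.5.
Net area = 76.5 − 6.5 = 70.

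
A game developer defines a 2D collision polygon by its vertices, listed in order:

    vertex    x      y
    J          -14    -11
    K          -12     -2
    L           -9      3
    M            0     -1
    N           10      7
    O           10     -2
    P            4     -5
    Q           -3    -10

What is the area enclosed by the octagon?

216.5

Apply the surveyor's formula: 2A = Σ (x_i·y_{i+1} − x_{i+1}·y_i), indices taken mod 8.
Σ = (-104) + (-54) + (9) + (10) + (-90) + (-42) + (-55) + (-107) = -433
Area = |Σ|/2 = 216.5.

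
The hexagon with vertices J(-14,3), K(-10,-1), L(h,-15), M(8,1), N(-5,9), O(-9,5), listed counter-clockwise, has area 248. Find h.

Write out the shoelace sum; only the two edges meeting at L involve h:
2·Area = [((-10)·(-15) − h·(-1)) + (h·1 − 8·(-15))] + 220
       = 2·h + 490 = 496
⇒ h = 3.

3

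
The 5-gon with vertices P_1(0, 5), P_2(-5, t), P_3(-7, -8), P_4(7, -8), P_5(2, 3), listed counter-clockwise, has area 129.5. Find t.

5

The doubled signed area Σ (x_i y_{i+1} − x_{i+1} y_i) is linear in t.
With t=0 it equals 224; the coefficient of t is 7 (from the two edges through P_2).
So 7·t + 224 = 2·129.5 = 259 ⇒ t = 5.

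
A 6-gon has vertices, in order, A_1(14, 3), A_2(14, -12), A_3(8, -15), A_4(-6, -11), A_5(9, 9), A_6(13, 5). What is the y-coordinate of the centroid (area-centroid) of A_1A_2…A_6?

-275/56

Apply the shoelace (surveyor's) formula. First the cross-terms c_i = x_i·y_{i+1} − x_{i+1}·y_i:
  -210, -114, -178, 45, -72, -31  ⇒  2A = -560, A = -280.
Then Σ (y_i + y_{i+1})·c_i = 8250, so ȳ = 8250 / (6·(-280)) = -275/56.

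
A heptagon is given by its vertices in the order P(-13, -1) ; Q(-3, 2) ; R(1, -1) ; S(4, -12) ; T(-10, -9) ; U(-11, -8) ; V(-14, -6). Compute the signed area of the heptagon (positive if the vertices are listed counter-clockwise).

Σ = (-29) + (1) + (-8) + (-156) + (-19) + (-46) + (-64) = -321
Signed area = Σ/2 = -160.5 (negative ⇒ clockwise traversal).

-160.5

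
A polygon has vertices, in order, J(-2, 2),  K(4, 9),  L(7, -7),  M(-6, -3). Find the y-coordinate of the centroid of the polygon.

-10/33

Apply Gauss's area formula. First the cross-terms c_i = x_i·y_{i+1} − x_{i+1}·y_i:
  -26, -91, -63, -18  ⇒  2A = -198, A = -99.
Then Σ (y_i + y_{i+1})·c_i = 180, so ȳ = 180 / (6·(-99)) = -10/33.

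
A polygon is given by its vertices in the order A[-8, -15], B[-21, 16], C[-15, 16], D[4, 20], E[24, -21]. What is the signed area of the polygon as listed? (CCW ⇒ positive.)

Apply the shoelace (surveyor's) formula: 2A = Σ (x_i·y_{i+1} − x_{i+1}·y_i), indices taken mod 5.
A→B: (-8)(16) − (-21)(-15) = -443
B→C: (-21)(16) − (-15)(16) = -96
C→D: (-15)(20) − (4)(16) = -364
D→E: (4)(-21) − (24)(20) = -564
E→A: (24)(-15) − (-8)(-21) = -528
Σ = -1995
Signed area = Σ/2 = -997.5 (negative ⇒ clockwise traversal).

-997.5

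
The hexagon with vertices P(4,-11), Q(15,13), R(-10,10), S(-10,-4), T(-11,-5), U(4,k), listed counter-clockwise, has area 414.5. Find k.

-14

The doubled signed area Σ (x_i y_{i+1} − x_{i+1} y_i) is linear in k.
With k=0 it equals 619; the coefficient of k is -15 (from the two edges through U).
So -15·k + 619 = 2·414.5 = 829 ⇒ k = -14.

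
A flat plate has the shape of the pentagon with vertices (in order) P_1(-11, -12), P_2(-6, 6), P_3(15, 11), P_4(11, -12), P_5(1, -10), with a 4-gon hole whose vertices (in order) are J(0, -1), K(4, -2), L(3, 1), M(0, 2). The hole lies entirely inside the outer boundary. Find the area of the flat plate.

397.5

Outer boundary:
Σ = (-138) + (-156) + (-301) + (-98) + (-122) = -815
Area = |Σ|/2 = 407.5.
Hole:
Σ = (4) + (10) + (6) + (0) = 20
Area = |Σ|/2 = 10.
Net area = 407.5 − 10 = 397.5.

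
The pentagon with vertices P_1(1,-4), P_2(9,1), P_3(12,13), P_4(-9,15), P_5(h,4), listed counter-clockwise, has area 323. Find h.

The doubled signed area Σ (x_i y_{i+1} − x_{i+1} y_i) is linear in h.
With h=0 it equals 399; the coefficient of h is -19 (from the two edges through P_5).
So -19·h + 399 = 2·323 = 646 ⇒ h = -13.

-13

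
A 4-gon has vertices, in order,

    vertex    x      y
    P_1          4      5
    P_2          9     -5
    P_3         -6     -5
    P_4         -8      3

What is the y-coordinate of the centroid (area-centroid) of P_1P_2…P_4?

Apply the shoelace (surveyor's) formula. First the cross-terms c_i = x_i·y_{i+1} − x_{i+1}·y_i:
  -65, -75, -58, -52  ⇒  2A = -250, A = -125.
Then Σ (y_i + y_{i+1})·c_i = 450, so ȳ = 450 / (6·(-125)) = -0.6.

-0.6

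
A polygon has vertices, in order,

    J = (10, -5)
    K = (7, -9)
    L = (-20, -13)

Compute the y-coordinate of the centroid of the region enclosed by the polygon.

Apply the shoelace formula. First the cross-terms c_i = x_i·y_{i+1} − x_{i+1}·y_i:
  -55, -271, 230  ⇒  2A = -96, A = -48.
Then Σ (y_i + y_{i+1})·c_i = 2592, so ȳ = 2592 / (6·(-48)) = -9.

-9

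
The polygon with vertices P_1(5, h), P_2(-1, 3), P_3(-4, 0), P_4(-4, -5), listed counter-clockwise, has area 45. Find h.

The doubled signed area Σ (x_i y_{i+1} − x_{i+1} y_i) is linear in h.
With h=0 it equals 72; the coefficient of h is -3 (from the two edges through P_1).
So -3·h + 72 = 2·45 = 90 ⇒ h = -6.

-6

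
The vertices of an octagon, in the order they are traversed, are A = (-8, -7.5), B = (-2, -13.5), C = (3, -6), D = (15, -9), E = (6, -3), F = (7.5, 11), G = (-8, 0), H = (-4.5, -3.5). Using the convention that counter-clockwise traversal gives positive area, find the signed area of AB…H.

Apply Gauss's area formula: 2A = Σ (x_i·y_{i+1} − x_{i+1}·y_i), indices taken mod 8.
Σ = (93) + (52.5) + (63) + (9) + (88.5) + (88) + (28) + (5.75) = 427.75
Signed area = Σ/2 = 213.875 (positive ⇒ counter-clockwise traversal).

213.875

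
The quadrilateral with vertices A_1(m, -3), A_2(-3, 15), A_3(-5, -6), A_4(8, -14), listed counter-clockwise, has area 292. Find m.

The doubled signed area Σ (x_i y_{i+1} − x_{i+1} y_i) is linear in m.
With m=0 it equals 178; the coefficient of m is 29 (from the two edges through A_1).
So 29·m + 178 = 2·292 = 584 ⇒ m = 14.

14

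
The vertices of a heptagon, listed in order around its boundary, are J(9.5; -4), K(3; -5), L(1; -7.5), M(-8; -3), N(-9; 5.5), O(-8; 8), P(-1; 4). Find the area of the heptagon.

Apply the shoelace formula: 2A = Σ (x_i·y_{i+1} − x_{i+1}·y_i), indices taken mod 7.
Σ = (-35.5) + (-17.5) + (-63) + (-71) + (-28) + (-24) + (-34) = -273
Area = |Σ|/2 = 136.5.

136.5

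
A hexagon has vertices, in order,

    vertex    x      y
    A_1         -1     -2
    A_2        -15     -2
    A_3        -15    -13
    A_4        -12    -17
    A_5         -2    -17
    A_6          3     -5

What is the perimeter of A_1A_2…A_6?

|A_1A_2| = √((-14)² + (0)²) = √196 = 14
|A_2A_3| = √((0)² + (-11)²) = √121 = 11
|A_3A_4| = √((3)² + (-4)²) = √25 = 5
|A_4A_5| = √((10)² + (0)²) = √100 = 10
|A_5A_6| = √((5)² + (12)²) = √169 = 13
|A_6A_1| = √((-4)² + (3)²) = √25 = 5
Perimeter = 14 + 11 + 5 + 10 + 13 + 5 = 58.

58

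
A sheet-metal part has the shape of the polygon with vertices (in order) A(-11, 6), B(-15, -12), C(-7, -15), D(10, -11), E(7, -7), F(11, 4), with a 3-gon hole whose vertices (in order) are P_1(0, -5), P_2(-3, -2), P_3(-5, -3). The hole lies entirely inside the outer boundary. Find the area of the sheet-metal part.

401.5

Outer boundary:
Apply the shoelace formula: 2A = Σ (x_i·y_{i+1} − x_{i+1}·y_i), indices taken mod 6.
A→B: (-11)(-12) − (-15)(6) = 222
B→C: (-15)(-15) − (-7)(-12) = 141
C→D: (-7)(-11) − (10)(-15) = 227
D→E: (10)(-7) − (7)(-11) = 7
E→F: (7)(4) − (11)(-7) = 105
F→A: (11)(6) − (-11)(4) = 110
Σ = 812
Area = |Σ|/2 = 406.
Hole:
Apply the shoelace (surveyor's) formula: 2A = Σ (x_i·y_{i+1} − x_{i+1}·y_i), indices taken mod 3.
Σ = (-15) + (-1) + (25) = 9
Area = |Σ|/2 = 4.5.
Net area = 406 − 4.5 = 401.5.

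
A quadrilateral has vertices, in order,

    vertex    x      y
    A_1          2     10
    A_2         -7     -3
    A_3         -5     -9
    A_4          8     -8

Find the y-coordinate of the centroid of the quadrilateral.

-23/12

Apply the surveyor's formula. First the cross-terms c_i = x_i·y_{i+1} − x_{i+1}·y_i:
  64, 48, 112, 96  ⇒  2A = 320, A = 160.
Then Σ (y_i + y_{i+1})·c_i = -1840, so ȳ = -1840 / (6·160) = -23/12.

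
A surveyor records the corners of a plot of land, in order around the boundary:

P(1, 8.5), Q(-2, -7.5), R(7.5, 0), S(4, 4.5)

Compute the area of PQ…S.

Apply the surveyor's formula: 2A = Σ (x_i·y_{i+1} − x_{i+1}·y_i), indices taken mod 4.
P→Q: (1)(-7.5) − (-2)(8.5) = 9.5
Q→R: (-2)(0) − (7.5)(-7.5) = 56.25
R→S: (7.5)(4.5) − (4)(0) = 33.75
S→P: (4)(8.5) − (1)(4.5) = 29.5
Σ = 129
Area = |Σ|/2 = 64.5.

64.5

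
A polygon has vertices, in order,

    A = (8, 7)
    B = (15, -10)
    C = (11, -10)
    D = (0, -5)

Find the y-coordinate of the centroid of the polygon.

Apply the shoelace (surveyor's) formula. First the cross-terms c_i = x_i·y_{i+1} − x_{i+1}·y_i:
  -185, -40, -55, 40  ⇒  2A = -240, A = -120.
Then Σ (y_i + y_{i+1})·c_i = 2260, so ȳ = 2260 / (6·(-120)) = -113/36.

-113/36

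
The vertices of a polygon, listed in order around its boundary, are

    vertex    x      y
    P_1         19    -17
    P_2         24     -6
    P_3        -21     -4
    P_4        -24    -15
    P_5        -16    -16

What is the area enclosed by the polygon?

Apply the shoelace (surveyor's) formula: 2A = Σ (x_i·y_{i+1} − x_{i+1}·y_i), indices taken mod 5.
Σ = (294) + (-222) + (219) + (144) + (576) = 1011
Area = |Σ|/2 = 505.5.

505.5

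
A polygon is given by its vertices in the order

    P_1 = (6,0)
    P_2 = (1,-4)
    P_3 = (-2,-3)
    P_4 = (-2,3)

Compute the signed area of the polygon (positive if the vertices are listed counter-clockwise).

-32.5

P_1→P_2: (6)(-4) − (1)(0) = -24
P_2→P_3: (1)(-3) − (-2)(-4) = -11
P_3→P_4: (-2)(3) − (-2)(-3) = -12
P_4→P_1: (-2)(0) − (6)(3) = -18
Σ = -65
Signed area = Σ/2 = -32.5 (negative ⇒ clockwise traversal).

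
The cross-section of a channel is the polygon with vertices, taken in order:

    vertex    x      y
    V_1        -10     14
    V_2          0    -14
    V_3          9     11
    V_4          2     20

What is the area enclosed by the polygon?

326

Apply Gauss's area formula: 2A = Σ (x_i·y_{i+1} − x_{i+1}·y_i), indices taken mod 4.
V_1→V_2: (-10)(-14) − (0)(14) = 140
V_2→V_3: (0)(11) − (9)(-14) = 126
V_3→V_4: (9)(20) − (2)(11) = 158
V_4→V_1: (2)(14) − (-10)(20) = 228
Σ = 652
Area = |Σ|/2 = 326.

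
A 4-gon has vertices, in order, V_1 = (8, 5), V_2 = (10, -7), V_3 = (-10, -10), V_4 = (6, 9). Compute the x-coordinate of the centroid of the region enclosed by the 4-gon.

Apply the shoelace formula. First the cross-terms c_i = x_i·y_{i+1} − x_{i+1}·y_i:
  -106, -170, -30, -42  ⇒  2A = -348, A = -174.
Then Σ (x_i + x_{i+1})·c_i = -2376, so x̄ = -2376 / (6·(-174)) = 66/29.

66/29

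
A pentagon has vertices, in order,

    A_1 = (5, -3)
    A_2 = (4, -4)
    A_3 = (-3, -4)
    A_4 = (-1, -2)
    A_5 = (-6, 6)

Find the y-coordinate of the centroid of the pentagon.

Apply the shoelace formula. First the cross-terms c_i = x_i·y_{i+1} − x_{i+1}·y_i:
  -8, -28, 2, -18, -12  ⇒  2A = -64, A = -32.
Then Σ (y_i + y_{i+1})·c_i = 160, so ȳ = 160 / (6·(-32)) = -5/6.

-5/6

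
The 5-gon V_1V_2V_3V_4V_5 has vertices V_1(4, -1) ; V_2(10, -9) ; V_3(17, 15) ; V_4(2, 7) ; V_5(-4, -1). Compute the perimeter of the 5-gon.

|V_1V_2| = √((6)² + (-8)²) = √100 = 10
|V_2V_3| = √((7)² + (24)²) = √625 = 25
|V_3V_4| = √((-15)² + (-8)²) = √289 = 17
|V_4V_5| = √((-6)² + (-8)²) = √100 = 10
|V_5V_1| = √((8)² + (0)²) = √64 = 8
Perimeter = 10 + 25 + 17 + 10 + 8 = 70.

70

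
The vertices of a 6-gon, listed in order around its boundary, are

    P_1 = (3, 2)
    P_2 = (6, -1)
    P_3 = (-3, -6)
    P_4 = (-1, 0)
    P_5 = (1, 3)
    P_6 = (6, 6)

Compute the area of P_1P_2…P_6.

40.5

Σ = (-15) + (-39) + (-6) + (-3) + (-12) + (-6) = -81
Area = |Σ|/2 = 40.5.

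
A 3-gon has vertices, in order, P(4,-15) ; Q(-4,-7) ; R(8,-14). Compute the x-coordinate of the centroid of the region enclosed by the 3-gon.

Apply the surveyor's formula. First the cross-terms c_i = x_i·y_{i+1} − x_{i+1}·y_i:
  -88, 112, -64  ⇒  2A = -40, A = -20.
Then Σ (x_i + x_{i+1})·c_i = -320, so x̄ = -320 / (6·(-20)) = 8/3.

8/3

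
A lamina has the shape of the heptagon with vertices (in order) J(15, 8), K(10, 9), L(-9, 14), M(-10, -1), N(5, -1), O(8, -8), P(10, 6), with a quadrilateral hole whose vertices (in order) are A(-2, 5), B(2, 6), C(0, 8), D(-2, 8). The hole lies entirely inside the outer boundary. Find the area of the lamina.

Outer boundary:
Apply Gauss's area formula: 2A = Σ (x_i·y_{i+1} − x_{i+1}·y_i), indices taken mod 7.
Σ = (55) + (221) + (149) + (15) + (-32) + (128) + (-10) = 526
Area = |Σ|/2 = 263.
Hole:
Σ = (-22) + (16) + (16) + (6) = 16
Area = |Σ|/2 = 8.
Net area = 263 − 8 = 255.

255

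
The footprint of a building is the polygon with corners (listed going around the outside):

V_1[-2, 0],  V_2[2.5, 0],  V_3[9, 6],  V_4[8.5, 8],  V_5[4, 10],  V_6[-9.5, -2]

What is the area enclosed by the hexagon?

86

Apply the surveyor's formula: 2A = Σ (x_i·y_{i+1} − x_{i+1}·y_i), indices taken mod 6.
Σ = (0) + (15) + (21) + (53) + (87) + (-4) = 172
Area = |Σ|/2 = 86.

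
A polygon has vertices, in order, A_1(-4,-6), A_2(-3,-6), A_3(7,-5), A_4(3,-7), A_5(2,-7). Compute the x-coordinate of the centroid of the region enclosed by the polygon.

109/54

Apply the shoelace (surveyor's) formula. First the cross-terms c_i = x_i·y_{i+1} − x_{i+1}·y_i:
  6, 57, -34, -7, -40  ⇒  2A = -18, A = -9.
Then Σ (x_i + x_{i+1})·c_i = -109, so x̄ = -109 / (6·(-9)) = 109/54.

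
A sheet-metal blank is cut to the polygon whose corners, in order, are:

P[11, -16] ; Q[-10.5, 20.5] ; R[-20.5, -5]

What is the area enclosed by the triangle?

456.625

Σ = (57.5) + (472.75) + (383) = 913.25
Area = |Σ|/2 = 456.625.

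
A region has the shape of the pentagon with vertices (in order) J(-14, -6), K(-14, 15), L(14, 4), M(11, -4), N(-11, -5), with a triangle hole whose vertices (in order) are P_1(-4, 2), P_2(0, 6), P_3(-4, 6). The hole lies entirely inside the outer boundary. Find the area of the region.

Outer boundary:
Σ = (-294) + (-266) + (-100) + (-99) + (-4) = -763
Area = |Σ|/2 = 381.5.
Hole:
Apply the shoelace formula: 2A = Σ (x_i·y_{i+1} − x_{i+1}·y_i), indices taken mod 3.
Σ = (-24) + (24) + (16) = 16
Area = |Σ|/2 = 8.
Net area = 381.5 − 8 = 373.5.

373.5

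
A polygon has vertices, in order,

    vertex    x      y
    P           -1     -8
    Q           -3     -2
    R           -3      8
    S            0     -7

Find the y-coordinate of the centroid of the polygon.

-83/57

Apply the shoelace formula. First the cross-terms c_i = x_i·y_{i+1} − x_{i+1}·y_i:
  -22, -30, 21, -7  ⇒  2A = -38, A = -19.
Then Σ (y_i + y_{i+1})·c_i = 166, so ȳ = 166 / (6·(-19)) = -83/57.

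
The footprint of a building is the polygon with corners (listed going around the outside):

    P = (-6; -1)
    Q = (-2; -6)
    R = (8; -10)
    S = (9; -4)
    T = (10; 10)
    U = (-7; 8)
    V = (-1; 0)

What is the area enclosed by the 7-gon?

224.5

Cross-terms: 34, 68, 58, 130, 150, 8, 1  ⇒  Σ = 449
Area = |Σ|/2 = 224.5.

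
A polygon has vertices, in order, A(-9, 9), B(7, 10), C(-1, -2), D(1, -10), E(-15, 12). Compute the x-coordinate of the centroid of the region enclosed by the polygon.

Apply Gauss's area formula. First the cross-terms c_i = x_i·y_{i+1} − x_{i+1}·y_i:
  -153, -4, 12, -138, -27  ⇒  2A = -310, A = -155.
Then Σ (x_i + x_{i+1})·c_i = 2862, so x̄ = 2862 / (6·(-155)) = -477/155.

-477/155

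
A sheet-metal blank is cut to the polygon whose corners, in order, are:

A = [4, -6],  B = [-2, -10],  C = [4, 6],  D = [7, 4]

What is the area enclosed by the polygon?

54

Cross-terms: -52, 28, -26, -58  ⇒  Σ = -108
Area = |Σ|/2 = 54.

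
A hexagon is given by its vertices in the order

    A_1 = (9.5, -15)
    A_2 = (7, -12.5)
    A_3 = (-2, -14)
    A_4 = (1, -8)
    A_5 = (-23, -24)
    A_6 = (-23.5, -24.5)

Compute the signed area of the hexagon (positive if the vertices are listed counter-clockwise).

135

Apply the surveyor's formula: 2A = Σ (x_i·y_{i+1} − x_{i+1}·y_i), indices taken mod 6.
A_1→A_2: (9.5)(-12.5) − (7)(-15) = -13.75
A_2→A_3: (7)(-14) − (-2)(-12.5) = -123
A_3→A_4: (-2)(-8) − (1)(-14) = 30
A_4→A_5: (1)(-24) − (-23)(-8) = -208
A_5→A_6: (-23)(-24.5) − (-23.5)(-24) = -0.5
A_6→A_1: (-23.5)(-15) − (9.5)(-24.5) = 585.25
Σ = 270
Signed area = Σ/2 = 135 (positive ⇒ counter-clockwise traversal).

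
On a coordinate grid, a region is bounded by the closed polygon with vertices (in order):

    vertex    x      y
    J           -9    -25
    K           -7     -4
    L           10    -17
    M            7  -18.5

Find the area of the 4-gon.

Apply the surveyor's formula: 2A = Σ (x_i·y_{i+1} − x_{i+1}·y_i), indices taken mod 4.
Σ = (-139) + (159) + (-66) + (-341.5) = -387.5
Area = |Σ|/2 = 193.75.

193.75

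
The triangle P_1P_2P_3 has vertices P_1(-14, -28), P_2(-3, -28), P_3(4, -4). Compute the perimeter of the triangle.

|P_1P_2| = √((11)² + (0)²) = √121 = 11
|P_2P_3| = √((7)² + (24)²) = √625 = 25
|P_3P_1| = √((-18)² + (-24)²) = √900 = 30
Perimeter = 11 + 25 + 30 = 66.

66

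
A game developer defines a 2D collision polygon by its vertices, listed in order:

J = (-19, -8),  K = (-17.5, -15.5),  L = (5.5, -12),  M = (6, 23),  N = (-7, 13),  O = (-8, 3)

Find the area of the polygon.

545.625

Σ = (154.5) + (295.25) + (198.5) + (239) + (83) + (121) = 1091.25
Area = |Σ|/2 = 545.625.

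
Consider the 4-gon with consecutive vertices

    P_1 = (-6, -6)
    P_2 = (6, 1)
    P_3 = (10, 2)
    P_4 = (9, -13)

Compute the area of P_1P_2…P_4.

124

P_1→P_2: (-6)(1) − (6)(-6) = 30
P_2→P_3: (6)(2) − (10)(1) = 2
P_3→P_4: (10)(-13) − (9)(2) = -148
P_4→P_1: (9)(-6) − (-6)(-13) = -132
Σ = -248
Area = |Σ|/2 = 124.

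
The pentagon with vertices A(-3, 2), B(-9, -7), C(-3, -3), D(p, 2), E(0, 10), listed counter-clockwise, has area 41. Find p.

Write out the shoelace sum; only the two edges meeting at D involve p:
2·Area = [((-3)·2 − p·(-3)) + (p·10 − 0·2)] + 75
       = 13·p + 69 = 82
⇒ p = 1.

1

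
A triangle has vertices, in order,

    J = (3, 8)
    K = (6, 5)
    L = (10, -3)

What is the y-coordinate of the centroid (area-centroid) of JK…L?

10/3

Apply the shoelace (surveyor's) formula. First the cross-terms c_i = x_i·y_{i+1} − x_{i+1}·y_i:
  -33, -68, 89  ⇒  2A = -12, A = -6.
Then Σ (y_i + y_{i+1})·c_i = -120, so ȳ = -120 / (6·(-6)) = 10/3.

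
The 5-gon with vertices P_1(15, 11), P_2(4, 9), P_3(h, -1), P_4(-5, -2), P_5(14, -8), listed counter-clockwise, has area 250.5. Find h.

-7

The doubled signed area Σ (x_i y_{i+1} − x_{i+1} y_i) is linear in h.
With h=0 it equals 424; the coefficient of h is -11 (from the two edges through P_3).
So -11·h + 424 = 2·250.5 = 501 ⇒ h = -7.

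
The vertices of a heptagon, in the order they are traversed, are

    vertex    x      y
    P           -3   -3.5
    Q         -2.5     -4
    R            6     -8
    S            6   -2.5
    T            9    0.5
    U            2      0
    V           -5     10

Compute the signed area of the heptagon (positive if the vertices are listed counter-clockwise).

86.125

Cross-terms: 3.25, 44, 33, 25.5, -1, 20, 47.5  ⇒  Σ = 172.25
Signed area = Σ/2 = 86.125 (positive ⇒ counter-clockwise traversal).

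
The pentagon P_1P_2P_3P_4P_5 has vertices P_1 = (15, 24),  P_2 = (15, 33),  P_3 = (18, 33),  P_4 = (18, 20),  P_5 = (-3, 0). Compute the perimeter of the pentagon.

84

|P_1P_2| = √((0)² + (9)²) = √81 = 9
|P_2P_3| = √((3)² + (0)²) = √9 = 3
|P_3P_4| = √((0)² + (-13)²) = √169 = 13
|P_4P_5| = √((-21)² + (-20)²) = √841 = 29
|P_5P_1| = √((18)² + (24)²) = √900 = 30
Perimeter = 9 + 3 + 13 + 29 + 30 = 84.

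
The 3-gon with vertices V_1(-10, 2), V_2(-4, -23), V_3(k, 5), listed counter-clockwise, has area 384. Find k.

20

Write out the shoelace sum; only the two edges meeting at V_3 involve k:
2·Area = [((-4)·5 − k·(-23)) + (k·2 − (-10)·5)] + 238
       = 25·k + 268 = 768
⇒ k = 20.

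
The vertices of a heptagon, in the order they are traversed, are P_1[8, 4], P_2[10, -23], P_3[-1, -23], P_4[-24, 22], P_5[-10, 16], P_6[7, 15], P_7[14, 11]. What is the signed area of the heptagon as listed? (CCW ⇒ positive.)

Apply the shoelace formula: 2A = Σ (x_i·y_{i+1} − x_{i+1}·y_i), indices taken mod 7.
Cross-terms: -224, -253, -574, -164, -262, -133, -32  ⇒  Σ = -1642
Signed area = Σ/2 = -821 (negative ⇒ clockwise traversal).

-821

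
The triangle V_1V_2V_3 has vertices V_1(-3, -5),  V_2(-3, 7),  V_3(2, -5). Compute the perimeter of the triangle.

30

|V_1V_2| = √((0)² + (12)²) = √144 = 12
|V_2V_3| = √((5)² + (-12)²) = √169 = 13
|V_3V_1| = √((-5)² + (0)²) = √25 = 5
Perimeter = 12 + 13 + 5 = 30.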